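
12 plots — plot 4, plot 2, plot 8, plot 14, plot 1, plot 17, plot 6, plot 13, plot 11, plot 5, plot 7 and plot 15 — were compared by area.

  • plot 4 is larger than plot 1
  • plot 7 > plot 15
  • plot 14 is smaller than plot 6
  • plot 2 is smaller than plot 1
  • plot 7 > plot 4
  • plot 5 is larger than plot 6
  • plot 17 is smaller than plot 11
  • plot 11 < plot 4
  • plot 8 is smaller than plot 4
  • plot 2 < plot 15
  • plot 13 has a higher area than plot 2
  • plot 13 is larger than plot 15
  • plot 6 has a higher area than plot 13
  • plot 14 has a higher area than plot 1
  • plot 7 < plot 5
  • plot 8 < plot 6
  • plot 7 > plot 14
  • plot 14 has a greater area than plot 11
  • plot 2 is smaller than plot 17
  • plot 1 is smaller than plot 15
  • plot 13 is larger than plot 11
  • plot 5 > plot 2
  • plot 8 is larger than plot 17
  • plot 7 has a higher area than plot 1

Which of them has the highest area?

plot 2 is not greatest since plot 2 < plot 15; plot 17 is not greatest since plot 17 < plot 11; plot 11 is not greatest since plot 11 < plot 13; plot 1 is not greatest since plot 1 < plot 14; plot 8 is not greatest since plot 8 < plot 4; plot 15 is not greatest since plot 15 < plot 7; plot 4 is not greatest since plot 4 < plot 7; plot 14 is not greatest since plot 14 < plot 6; plot 13 is not greatest since plot 13 < plot 6; plot 7 is not greatest since plot 7 < plot 5; plot 6 is not greatest since plot 6 < plot 5.
Only plot 5 has nothing above it, so plot 5 is the highest area.

plot 5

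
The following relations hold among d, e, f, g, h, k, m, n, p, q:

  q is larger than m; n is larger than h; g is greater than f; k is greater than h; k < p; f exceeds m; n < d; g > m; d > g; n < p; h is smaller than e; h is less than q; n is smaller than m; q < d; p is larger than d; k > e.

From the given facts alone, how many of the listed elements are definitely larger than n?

6

The elements the relations force above n are m, q, f, g, d, p — no chain reaches any other.
That is 6.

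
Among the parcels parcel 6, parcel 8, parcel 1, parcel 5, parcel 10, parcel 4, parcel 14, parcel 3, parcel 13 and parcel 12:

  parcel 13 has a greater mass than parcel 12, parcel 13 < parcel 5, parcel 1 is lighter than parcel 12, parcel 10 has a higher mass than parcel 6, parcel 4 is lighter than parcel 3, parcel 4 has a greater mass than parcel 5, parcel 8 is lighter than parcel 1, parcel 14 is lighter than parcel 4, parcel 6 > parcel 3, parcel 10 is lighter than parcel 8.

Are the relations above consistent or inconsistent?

Chaining the given relations yields parcel 4 < parcel 3 < parcel 6 < parcel 10 < parcel 8 < parcel 1 < parcel 12 < parcel 13 < parcel 5, so parcel 4 < parcel 5. But one relation states parcel 5 < parcel 4. These cannot both hold.

inconsistent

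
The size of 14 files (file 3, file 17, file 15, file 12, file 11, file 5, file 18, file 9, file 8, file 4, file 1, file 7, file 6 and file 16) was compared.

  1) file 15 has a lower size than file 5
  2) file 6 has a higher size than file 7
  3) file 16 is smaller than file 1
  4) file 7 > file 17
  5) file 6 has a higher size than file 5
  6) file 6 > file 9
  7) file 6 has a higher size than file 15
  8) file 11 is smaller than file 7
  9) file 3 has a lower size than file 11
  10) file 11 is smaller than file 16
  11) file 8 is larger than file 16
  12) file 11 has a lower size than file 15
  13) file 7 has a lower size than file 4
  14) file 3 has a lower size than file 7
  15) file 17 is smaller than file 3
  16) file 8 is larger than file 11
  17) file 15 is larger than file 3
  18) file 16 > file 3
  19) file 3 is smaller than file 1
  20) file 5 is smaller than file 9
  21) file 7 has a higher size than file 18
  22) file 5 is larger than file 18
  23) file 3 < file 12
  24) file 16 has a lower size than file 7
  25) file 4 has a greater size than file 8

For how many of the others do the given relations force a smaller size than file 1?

Directly below file 1: file 3, file 16.
One step further: file 17, file 11 (4 so far).
No other element is forced below file 1 by the given relations, so the count is 4.

4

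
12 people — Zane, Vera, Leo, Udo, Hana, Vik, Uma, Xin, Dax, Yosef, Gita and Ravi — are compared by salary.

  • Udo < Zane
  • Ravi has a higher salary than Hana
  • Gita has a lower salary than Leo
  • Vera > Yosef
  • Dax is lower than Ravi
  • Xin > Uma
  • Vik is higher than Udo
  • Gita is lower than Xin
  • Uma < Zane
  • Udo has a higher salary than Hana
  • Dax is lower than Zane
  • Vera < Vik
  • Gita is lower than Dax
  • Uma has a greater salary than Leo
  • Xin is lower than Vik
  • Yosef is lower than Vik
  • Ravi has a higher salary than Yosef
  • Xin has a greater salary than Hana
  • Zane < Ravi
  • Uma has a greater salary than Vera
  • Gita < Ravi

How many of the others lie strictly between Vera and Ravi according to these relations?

The relations place Vera below Ravi. An element lies strictly between them when it is forced above Vera and also forced below Ravi.
Above Vera: {Uma, Zane, Xin, Vik}. Below Ravi: {Hana, Gita, Udo, Dax, Yosef, Leo, Uma, Zane}.
Intersection: {Uma, Zane} — 2.

2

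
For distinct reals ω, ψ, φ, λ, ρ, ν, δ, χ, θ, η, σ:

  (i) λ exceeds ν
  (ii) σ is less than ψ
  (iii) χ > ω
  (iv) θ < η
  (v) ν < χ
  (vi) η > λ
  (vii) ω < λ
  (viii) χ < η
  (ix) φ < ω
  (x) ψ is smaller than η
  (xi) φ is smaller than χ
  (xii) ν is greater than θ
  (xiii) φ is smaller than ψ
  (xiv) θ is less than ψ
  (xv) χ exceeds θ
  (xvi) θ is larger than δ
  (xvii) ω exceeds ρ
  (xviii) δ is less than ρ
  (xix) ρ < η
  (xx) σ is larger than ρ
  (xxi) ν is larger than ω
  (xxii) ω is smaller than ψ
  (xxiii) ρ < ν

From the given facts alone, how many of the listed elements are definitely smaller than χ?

Directly below χ: φ, θ, ω, ν.
One step further: δ, ρ (6 so far).
Nothing else is reachable below χ; 6 in all.

6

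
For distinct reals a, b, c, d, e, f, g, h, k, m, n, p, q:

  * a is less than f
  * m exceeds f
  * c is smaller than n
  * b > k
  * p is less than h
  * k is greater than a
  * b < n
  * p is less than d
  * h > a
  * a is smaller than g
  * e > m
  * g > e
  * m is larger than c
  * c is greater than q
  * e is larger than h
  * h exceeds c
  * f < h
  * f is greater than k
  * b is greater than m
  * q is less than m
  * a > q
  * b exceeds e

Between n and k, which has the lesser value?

k

Following the relations from k: k < f < h < e < b < n.
So k < n; k is the smaller of the two.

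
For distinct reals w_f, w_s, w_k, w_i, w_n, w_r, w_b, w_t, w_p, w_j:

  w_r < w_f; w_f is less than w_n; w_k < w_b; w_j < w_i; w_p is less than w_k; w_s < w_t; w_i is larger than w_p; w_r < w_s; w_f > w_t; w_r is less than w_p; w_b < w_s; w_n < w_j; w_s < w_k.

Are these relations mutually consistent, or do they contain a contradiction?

inconsistent

We have w_s < w_k stated directly, yet also w_k < w_b < w_s by chaining the others — so w_k < w_s. Contradiction.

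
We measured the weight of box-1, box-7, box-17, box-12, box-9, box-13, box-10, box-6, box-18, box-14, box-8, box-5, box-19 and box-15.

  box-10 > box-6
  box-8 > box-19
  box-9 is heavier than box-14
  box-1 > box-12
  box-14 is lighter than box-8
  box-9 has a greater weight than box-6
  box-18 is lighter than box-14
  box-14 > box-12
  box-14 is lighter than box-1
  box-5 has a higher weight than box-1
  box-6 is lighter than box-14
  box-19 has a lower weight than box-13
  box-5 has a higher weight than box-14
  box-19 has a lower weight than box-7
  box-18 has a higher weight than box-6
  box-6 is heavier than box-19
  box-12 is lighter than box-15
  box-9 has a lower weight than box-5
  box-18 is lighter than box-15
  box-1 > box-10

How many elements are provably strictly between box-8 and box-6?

The relations place box-6 below box-8. An element lies strictly between them when it is forced above box-6 and also forced below box-8.
Above box-6: {box-18, box-10, box-15, box-14, box-9, box-1, box-5}. Below box-8: {box-19, box-12, box-18, box-14}.
Intersection: {box-18, box-14} — 2.

2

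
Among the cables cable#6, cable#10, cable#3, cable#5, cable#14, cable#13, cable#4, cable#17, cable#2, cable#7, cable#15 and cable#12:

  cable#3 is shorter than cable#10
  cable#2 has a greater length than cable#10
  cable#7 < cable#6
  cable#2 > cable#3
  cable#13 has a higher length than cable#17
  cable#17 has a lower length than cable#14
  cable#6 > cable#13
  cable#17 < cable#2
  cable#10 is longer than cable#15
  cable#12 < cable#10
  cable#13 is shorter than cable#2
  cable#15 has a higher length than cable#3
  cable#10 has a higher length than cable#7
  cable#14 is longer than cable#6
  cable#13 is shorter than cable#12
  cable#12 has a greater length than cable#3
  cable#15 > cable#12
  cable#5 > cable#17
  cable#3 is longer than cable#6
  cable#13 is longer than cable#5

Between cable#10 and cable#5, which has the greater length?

cable#5 < cable#13 < cable#6 < cable#3 < cable#12 < cable#15 < cable#10, by transitivity through cable#13, cable#6, cable#3, cable#12, cable#15.
So cable#5 < cable#10; cable#10 is the longer of the two.

cable#10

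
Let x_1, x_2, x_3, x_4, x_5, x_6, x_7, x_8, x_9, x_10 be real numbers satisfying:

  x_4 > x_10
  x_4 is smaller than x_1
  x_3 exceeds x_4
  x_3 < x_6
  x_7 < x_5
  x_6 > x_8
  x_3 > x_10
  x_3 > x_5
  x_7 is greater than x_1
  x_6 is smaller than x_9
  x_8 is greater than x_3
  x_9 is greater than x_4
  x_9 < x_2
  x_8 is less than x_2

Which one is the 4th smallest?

Piecing the relations together gives one ordering: x_10 < x_4 < x_1 < x_7 < x_5 < x_3 < x_8 < x_6 < x_9 < x_2.
Counting 4 from the smallest end gives x_7.

x_7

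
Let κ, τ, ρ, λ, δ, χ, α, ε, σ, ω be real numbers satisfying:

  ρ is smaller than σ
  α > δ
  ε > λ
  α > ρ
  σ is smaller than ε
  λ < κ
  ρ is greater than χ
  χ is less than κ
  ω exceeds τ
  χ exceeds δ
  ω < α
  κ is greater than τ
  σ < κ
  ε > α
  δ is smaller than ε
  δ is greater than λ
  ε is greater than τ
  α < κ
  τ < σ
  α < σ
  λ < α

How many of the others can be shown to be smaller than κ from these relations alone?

8

From κ the given relations immediately reach λ, τ, χ, α, σ.
From those, δ, ρ, ω — 8 in total.
No other element is forced below κ by the given relations, so the count is 8.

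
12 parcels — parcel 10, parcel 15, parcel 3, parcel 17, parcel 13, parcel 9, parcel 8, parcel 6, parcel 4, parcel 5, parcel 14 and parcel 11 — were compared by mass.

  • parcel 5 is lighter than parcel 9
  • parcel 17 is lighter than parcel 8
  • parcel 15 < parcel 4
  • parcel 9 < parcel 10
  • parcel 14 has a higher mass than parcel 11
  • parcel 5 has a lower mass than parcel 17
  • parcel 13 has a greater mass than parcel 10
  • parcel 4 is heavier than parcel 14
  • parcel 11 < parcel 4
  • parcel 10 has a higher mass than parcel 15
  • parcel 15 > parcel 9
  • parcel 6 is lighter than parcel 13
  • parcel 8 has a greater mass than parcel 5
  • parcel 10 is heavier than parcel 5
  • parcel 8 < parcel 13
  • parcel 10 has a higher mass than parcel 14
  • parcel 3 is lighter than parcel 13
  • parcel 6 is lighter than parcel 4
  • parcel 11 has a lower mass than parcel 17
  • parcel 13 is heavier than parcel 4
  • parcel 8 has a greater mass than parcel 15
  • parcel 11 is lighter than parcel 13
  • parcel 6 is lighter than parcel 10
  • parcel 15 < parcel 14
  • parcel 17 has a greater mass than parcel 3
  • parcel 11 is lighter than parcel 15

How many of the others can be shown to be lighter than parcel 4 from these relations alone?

The elements the relations force below parcel 4 are parcel 5, parcel 9, parcel 11, parcel 6, parcel 15, parcel 14 — no chain reaches any other.
That is 6.

6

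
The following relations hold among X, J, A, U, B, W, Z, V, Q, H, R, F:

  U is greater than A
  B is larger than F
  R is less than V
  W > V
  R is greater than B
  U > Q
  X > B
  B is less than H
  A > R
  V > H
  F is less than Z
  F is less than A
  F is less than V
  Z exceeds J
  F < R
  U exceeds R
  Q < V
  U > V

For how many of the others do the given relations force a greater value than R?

The elements the relations force above R are V, A, U, W — no chain reaches any other.
That is 4.

4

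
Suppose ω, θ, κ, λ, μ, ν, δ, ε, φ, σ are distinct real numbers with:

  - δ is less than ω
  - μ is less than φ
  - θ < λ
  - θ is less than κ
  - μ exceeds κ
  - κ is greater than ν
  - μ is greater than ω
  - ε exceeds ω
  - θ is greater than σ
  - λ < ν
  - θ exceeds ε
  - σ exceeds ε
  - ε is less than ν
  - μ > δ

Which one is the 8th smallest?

Chaining the given pairs: δ < ω < ε < σ < θ < λ < ν < κ < μ < φ.
The 8th smallest is κ.

κ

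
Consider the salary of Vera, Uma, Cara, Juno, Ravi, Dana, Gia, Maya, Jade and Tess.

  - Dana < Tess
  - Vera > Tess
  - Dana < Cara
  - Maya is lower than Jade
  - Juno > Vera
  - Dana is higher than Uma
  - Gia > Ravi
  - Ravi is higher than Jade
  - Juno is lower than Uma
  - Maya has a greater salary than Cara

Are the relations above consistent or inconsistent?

Chaining the given relations yields Tess < Vera < Juno < Uma < Dana, so Tess < Dana. But one relation states Dana < Tess. These cannot both hold.

inconsistent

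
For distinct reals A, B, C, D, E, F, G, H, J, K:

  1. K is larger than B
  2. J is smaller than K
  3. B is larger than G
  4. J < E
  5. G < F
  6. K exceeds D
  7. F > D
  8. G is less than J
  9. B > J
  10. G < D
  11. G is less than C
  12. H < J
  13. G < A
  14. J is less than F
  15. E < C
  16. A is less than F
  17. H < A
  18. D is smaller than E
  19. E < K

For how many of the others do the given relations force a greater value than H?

7

The elements the relations force above H are J, B, A, E, F, K, C — no chain reaches any other.
That is 7.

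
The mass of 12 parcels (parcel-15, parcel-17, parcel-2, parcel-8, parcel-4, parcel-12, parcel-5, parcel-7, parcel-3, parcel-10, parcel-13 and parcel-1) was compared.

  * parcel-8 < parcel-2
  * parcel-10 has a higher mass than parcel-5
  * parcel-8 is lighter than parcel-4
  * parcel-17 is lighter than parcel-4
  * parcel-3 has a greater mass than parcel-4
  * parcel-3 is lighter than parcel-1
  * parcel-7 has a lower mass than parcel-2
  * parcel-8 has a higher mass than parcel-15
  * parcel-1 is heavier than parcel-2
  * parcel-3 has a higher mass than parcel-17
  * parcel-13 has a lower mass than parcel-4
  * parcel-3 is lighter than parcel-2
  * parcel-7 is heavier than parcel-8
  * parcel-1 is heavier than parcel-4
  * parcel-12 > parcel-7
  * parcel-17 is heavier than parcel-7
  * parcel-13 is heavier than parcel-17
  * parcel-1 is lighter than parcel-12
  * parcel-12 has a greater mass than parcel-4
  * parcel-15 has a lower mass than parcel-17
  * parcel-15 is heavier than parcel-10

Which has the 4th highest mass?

parcel-3

Chaining the given pairs: parcel-5 < parcel-10 < parcel-15 < parcel-8 < parcel-7 < parcel-17 < parcel-13 < parcel-4 < parcel-3 < parcel-2 < parcel-1 < parcel-12.
Counting 4 from the largest end gives parcel-3.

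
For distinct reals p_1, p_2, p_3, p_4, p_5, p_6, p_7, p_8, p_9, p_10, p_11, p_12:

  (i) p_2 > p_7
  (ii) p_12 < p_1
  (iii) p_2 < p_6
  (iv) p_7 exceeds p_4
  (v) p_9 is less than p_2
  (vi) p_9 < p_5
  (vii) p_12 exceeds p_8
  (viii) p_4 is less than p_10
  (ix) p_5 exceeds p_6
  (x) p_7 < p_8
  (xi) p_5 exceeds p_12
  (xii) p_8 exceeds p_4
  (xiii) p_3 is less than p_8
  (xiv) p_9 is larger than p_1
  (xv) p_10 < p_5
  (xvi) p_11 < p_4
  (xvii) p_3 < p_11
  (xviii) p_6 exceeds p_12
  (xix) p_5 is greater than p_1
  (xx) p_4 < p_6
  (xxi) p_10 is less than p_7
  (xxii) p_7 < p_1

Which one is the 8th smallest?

p_1

The consecutive relations fix a unique order: p_3 < p_11 < p_4 < p_10 < p_7 < p_8 < p_12 < p_1 < p_9 < p_2 < p_6 < p_5.
The 8th smallest is p_1.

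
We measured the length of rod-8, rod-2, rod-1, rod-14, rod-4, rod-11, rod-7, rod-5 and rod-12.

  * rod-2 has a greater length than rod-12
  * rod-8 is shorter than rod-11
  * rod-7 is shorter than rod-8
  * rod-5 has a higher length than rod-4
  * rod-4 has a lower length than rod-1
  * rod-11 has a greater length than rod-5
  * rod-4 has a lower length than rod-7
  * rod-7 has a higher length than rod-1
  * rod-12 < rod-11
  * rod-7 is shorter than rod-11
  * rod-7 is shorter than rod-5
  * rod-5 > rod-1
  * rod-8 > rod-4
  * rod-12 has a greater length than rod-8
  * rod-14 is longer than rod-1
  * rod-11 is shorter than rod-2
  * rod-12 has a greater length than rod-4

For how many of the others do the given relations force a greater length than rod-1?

7

The elements the relations force above rod-1 are rod-7, rod-14, rod-5, rod-8, rod-12, rod-11, rod-2 — no chain reaches any other.
That is 7.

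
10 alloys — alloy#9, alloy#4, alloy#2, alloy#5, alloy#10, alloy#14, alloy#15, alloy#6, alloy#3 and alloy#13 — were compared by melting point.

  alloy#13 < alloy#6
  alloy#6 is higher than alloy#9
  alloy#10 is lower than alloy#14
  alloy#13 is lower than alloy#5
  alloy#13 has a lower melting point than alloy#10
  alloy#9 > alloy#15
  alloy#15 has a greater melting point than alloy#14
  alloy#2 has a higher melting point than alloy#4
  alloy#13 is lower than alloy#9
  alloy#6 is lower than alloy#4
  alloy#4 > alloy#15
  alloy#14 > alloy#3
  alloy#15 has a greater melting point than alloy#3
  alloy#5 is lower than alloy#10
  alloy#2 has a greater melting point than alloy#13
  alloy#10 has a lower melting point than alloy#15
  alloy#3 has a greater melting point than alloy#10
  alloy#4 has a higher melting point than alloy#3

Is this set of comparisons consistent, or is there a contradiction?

Every relation is compatible with alloy#13 < alloy#5 < alloy#10 < alloy#3 < alloy#14 < alloy#15 < alloy#9 < alloy#6 < alloy#4 < alloy#2; the set is consistent.

consistent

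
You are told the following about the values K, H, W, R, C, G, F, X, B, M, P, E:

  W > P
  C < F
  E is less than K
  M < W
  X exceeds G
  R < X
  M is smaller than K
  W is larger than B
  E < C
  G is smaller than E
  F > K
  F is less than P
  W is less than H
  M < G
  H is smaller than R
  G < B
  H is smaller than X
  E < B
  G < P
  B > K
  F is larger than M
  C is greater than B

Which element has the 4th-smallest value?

Piecing the relations together gives one ordering: M < G < E < K < B < C < F < P < W < H < R < X.
Counting 4 from the smallest end gives K.

K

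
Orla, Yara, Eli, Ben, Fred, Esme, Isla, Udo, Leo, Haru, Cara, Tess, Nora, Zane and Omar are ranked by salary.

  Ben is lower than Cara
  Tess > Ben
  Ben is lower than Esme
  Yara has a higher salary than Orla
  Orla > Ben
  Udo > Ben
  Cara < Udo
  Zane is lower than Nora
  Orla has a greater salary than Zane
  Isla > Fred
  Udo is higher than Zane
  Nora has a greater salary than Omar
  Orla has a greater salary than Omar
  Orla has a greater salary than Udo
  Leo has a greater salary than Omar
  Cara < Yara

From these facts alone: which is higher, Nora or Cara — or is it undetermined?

Following every chain through Cara: above Cara we get Udo, Orla, Yara; below Cara we get Ben.
Nora is not reached, and no chain runs the other way from Nora to Cara.
So the given relations leave the order of Cara and Nora undetermined.

undetermined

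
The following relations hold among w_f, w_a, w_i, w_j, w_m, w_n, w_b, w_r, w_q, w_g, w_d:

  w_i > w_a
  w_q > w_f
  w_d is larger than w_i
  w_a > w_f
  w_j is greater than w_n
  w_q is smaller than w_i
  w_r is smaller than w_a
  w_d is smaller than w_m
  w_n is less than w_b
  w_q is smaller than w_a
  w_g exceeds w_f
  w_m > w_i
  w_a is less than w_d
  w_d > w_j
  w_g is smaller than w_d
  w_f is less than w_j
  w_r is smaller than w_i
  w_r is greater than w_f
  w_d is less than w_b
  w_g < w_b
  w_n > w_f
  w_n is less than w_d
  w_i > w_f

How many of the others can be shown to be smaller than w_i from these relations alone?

4

The elements the relations force below w_i are w_f, w_q, w_r, w_a — no chain reaches any other.
That is 4.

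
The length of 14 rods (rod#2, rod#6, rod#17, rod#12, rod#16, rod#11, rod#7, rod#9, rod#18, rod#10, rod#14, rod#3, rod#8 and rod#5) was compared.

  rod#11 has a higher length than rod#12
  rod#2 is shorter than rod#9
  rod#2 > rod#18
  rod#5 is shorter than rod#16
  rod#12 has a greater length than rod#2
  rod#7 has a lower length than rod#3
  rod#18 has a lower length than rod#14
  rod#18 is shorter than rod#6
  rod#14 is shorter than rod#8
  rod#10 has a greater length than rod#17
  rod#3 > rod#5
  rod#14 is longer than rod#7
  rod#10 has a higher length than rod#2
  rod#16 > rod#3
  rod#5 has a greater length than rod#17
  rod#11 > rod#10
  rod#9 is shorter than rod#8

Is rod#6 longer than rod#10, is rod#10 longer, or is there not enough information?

Following every chain through rod#10: above rod#10 we get rod#11; below rod#10 we get rod#18, rod#2, rod#17.
rod#6 is not reached, and no chain runs the other way from rod#6 to rod#10.
So the given relations leave the order of rod#10 and rod#6 undetermined.

undetermined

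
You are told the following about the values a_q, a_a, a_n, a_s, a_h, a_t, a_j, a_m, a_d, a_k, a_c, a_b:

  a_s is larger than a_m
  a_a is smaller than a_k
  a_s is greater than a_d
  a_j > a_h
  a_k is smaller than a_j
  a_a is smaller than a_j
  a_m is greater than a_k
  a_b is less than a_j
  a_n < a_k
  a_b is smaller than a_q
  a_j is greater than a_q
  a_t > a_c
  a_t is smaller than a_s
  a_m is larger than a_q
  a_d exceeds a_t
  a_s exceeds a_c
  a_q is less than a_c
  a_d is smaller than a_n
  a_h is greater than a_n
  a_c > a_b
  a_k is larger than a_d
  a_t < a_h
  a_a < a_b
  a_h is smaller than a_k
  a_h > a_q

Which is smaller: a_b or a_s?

a_b < a_q and a_q < a_c give a_b < a_c.
With a_c < a_t: a_b < a_q < a_c < a_t.
With a_t < a_d: a_b < a_q < a_c < a_t < a_d.
Then a_d < a_n extends the chain to a_n.
Then a_n < a_h extends the chain to a_h.
Then a_h < a_k extends the chain to a_k.
Then a_k < a_m extends the chain to a_m.
With a_m < a_s: a_b < a_q < a_c < a_t < a_d < a_n < a_h < a_k < a_m < a_s.
So a_b < a_s; a_b is the smaller of the two.

a_b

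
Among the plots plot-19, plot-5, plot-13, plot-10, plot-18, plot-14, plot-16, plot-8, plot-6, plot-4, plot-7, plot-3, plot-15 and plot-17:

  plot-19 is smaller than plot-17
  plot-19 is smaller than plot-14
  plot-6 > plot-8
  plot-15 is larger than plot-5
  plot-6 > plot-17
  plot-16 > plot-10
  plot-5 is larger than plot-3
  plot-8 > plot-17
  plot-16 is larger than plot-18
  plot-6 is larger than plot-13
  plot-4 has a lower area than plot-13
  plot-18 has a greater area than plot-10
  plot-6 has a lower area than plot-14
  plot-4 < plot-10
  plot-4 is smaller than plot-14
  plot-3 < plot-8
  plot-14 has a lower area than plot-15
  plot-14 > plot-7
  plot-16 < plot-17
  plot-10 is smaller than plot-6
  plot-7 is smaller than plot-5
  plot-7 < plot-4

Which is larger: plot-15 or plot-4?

plot-15

Chaining the given relations: plot-4 < plot-10 < plot-16 < plot-17 < plot-8 < plot-6 < plot-14 < plot-15.
So plot-4 < plot-15; plot-15 is the larger of the two.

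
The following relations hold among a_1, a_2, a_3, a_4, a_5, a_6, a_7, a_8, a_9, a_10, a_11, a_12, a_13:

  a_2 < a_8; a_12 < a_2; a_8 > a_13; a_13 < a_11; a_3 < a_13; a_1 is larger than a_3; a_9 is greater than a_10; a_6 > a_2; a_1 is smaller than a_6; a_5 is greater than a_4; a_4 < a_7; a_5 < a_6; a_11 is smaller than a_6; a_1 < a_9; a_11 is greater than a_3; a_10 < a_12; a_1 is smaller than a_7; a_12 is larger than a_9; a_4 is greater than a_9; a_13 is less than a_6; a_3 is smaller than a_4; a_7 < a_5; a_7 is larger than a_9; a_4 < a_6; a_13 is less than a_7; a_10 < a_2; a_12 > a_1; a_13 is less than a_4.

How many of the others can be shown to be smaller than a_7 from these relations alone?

From a_7 the given relations immediately reach a_13, a_1, a_9, a_4.
From those, a_10, a_3 — 6 in total.
No other element is forced below a_7 by the given relations, so the count is 6.

6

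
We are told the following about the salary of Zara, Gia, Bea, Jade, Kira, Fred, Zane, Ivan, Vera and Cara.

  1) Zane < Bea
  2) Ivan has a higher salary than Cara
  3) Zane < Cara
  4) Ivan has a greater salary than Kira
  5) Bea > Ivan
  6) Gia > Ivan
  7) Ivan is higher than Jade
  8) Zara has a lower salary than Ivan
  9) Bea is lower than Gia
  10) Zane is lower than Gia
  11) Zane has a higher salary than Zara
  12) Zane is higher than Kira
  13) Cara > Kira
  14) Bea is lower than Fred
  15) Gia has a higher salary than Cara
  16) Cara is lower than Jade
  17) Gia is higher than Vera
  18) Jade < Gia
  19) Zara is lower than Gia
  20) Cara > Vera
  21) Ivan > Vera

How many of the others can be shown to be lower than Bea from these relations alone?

The elements the relations force below Bea are Zara, Vera, Kira, Zane, Cara, Jade, Ivan — no chain reaches any other.
That is 7.

7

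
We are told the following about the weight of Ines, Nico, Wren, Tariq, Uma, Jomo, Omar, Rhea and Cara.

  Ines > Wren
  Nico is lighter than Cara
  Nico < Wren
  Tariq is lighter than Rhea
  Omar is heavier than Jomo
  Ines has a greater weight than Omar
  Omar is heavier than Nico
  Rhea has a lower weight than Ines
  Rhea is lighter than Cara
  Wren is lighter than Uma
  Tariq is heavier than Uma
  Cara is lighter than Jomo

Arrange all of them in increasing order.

Nico < Wren < Uma < Tariq < Rhea < Cara < Jomo < Omar < Ines

Nothing is placed below Nico, so it is least; from there Nico < Wren; Wren < Uma; Uma < Tariq; Tariq < Rhea; Rhea < Cara; Cara < Jomo; Jomo < Omar; Omar < Ines, each given directly.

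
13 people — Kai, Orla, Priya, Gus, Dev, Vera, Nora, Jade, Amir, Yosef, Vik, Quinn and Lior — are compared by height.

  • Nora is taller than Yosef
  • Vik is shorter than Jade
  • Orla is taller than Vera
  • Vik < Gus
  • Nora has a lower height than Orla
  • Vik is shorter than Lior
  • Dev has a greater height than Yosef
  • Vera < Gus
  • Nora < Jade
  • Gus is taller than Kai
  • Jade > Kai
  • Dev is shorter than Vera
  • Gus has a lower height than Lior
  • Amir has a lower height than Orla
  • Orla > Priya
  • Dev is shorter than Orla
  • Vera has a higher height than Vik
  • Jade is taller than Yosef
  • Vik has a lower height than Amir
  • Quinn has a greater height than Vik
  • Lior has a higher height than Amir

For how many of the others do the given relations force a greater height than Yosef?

7

Directly above Yosef: Dev, Nora, Jade.
One step further: Vera, Orla (5 so far).
One step further: Gus (6 so far).
One step further: Lior (7 so far).
Nothing else is reachable above Yosef; 7 in all.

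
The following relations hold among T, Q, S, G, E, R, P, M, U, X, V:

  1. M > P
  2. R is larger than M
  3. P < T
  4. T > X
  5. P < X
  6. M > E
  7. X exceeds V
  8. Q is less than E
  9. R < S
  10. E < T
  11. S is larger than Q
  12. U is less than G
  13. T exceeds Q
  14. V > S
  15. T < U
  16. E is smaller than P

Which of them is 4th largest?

Chaining the given pairs: Q < E < P < M < R < S < V < X < T < U < G.
Counting 4 from the largest end gives X.

X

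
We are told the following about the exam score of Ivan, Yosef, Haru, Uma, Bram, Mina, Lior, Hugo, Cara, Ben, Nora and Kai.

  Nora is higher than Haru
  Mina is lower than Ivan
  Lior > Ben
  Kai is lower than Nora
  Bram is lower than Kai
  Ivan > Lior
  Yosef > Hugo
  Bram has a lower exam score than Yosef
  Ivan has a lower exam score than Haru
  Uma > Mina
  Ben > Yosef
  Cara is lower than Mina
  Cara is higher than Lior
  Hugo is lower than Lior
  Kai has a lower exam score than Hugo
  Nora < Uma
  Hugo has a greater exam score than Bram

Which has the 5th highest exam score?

The consecutive relations fix a unique order: Bram < Kai < Hugo < Yosef < Ben < Lior < Cara < Mina < Ivan < Haru < Nora < Uma.
Counting 5 from the largest end gives Mina.

Mina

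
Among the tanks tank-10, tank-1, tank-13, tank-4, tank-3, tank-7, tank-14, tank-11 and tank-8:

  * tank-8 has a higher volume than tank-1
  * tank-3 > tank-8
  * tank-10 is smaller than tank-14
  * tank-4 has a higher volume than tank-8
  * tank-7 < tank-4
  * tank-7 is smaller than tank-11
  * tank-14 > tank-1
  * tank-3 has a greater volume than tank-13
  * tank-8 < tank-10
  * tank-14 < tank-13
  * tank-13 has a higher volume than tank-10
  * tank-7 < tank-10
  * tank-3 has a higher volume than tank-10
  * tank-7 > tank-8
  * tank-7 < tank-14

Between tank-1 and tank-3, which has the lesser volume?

tank-1

tank-1 < tank-8 and tank-8 < tank-7 give tank-1 < tank-7.
With tank-7 < tank-10: tank-1 < tank-8 < tank-7 < tank-10.
Then tank-10 < tank-14 extends the chain to tank-14.
Then tank-14 < tank-13 extends the chain to tank-13.
Then tank-13 < tank-3 extends the chain to tank-3.
So tank-1 < tank-3; tank-1 is the smaller of the two.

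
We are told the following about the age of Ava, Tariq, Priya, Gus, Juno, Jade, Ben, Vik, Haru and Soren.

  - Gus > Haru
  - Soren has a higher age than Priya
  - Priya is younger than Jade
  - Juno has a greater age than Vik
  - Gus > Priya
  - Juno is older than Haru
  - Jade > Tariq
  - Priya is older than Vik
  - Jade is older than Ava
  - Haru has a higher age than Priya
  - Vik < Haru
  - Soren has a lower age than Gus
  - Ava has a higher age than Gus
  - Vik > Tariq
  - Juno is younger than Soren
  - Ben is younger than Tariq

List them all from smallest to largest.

Ben < Tariq < Vik < Priya < Haru < Juno < Soren < Gus < Ava < Jade

Each adjacent pair is fixed by a given relation: Ben < Tariq; Tariq < Vik; Vik < Priya; Priya < Haru; Haru < Juno; Juno < Soren; Soren < Gus; Gus < Ava; Ava < Jade. Chaining them end to end gives the full order.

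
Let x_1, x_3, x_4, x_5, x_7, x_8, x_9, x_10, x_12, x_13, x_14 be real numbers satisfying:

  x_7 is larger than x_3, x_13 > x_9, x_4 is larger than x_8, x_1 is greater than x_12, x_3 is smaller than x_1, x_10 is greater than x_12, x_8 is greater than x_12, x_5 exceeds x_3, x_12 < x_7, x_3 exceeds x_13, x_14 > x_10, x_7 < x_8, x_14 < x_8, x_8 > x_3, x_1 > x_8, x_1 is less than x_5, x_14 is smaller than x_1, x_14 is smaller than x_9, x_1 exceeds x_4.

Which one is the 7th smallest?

x_7

Chaining the given pairs: x_12 < x_10 < x_14 < x_9 < x_13 < x_3 < x_7 < x_8 < x_4 < x_1 < x_5.
The 7th smallest is x_7.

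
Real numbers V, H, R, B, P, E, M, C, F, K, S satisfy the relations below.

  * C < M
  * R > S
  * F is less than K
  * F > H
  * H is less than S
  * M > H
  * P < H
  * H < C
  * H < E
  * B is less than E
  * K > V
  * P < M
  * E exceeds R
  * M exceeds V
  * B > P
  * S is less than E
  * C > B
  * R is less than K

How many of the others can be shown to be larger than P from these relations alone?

Directly above P: H, B, M.
One step further: S, F, C, E (7 so far).
One step further: R, K (9 so far).
No other element is forced above P by the given relations, so the count is 9.

9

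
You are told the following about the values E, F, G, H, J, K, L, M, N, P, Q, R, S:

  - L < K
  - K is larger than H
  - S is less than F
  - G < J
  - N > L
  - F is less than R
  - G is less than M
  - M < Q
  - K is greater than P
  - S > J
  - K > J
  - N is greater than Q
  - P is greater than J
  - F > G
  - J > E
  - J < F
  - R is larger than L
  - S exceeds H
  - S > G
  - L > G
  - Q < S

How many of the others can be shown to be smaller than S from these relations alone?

6

Directly below S: G, Q, H, J.
One step further: M, E (6 so far).
No other element is forced below S by the given relations, so the count is 6.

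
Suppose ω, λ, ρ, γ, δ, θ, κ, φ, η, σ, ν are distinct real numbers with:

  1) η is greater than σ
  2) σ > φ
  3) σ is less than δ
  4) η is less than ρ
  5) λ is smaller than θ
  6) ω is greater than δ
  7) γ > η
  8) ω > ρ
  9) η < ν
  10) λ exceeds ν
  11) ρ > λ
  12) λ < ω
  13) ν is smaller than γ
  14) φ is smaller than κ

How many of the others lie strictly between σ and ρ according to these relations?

The relations place σ below ρ. An element lies strictly between them when it is forced above σ and also forced below ρ.
Above σ: {δ, η, ν, λ, θ, γ, ω}. Below ρ: {φ, η, ν, λ}.
Intersection: {η, ν, λ} — 3.

3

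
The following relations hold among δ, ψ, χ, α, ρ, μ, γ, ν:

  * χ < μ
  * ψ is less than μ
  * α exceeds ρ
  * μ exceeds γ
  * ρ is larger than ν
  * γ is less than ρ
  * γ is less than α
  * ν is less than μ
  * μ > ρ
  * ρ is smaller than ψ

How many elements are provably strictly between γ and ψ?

1

The relations place γ below ψ. An element lies strictly between them when it is forced above γ and also forced below ψ.
Above γ: {ρ, α, μ}. Below ψ: {ν, ρ}.
Intersection: {ρ} — 1.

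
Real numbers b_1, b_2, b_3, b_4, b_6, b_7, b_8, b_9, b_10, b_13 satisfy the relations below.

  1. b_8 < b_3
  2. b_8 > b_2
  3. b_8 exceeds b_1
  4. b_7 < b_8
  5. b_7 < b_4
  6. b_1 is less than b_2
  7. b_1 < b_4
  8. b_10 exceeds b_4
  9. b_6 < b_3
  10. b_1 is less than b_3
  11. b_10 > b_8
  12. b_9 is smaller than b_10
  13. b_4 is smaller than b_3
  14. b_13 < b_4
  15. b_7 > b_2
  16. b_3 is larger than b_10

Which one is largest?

b_3

b_1 is not greatest since b_1 < b_8; b_13 is not greatest since b_13 < b_4; b_2 is not greatest since b_2 < b_7; b_9 is not greatest since b_9 < b_10; b_7 is not greatest since b_7 < b_4; b_4 is not greatest since b_4 < b_10; b_6 is not greatest since b_6 < b_3; b_8 is not greatest since b_8 < b_3; b_10 is not greatest since b_10 < b_3.
Only b_3 has nothing above it, so b_3 is the largest.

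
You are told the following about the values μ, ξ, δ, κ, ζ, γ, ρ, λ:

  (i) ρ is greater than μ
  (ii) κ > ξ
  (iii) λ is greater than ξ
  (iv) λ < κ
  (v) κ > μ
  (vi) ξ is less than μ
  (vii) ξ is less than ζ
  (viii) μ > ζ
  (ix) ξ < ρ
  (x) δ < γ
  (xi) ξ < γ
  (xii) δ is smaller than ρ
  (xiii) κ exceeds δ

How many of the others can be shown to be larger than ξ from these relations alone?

6

Directly above ξ: ζ, λ, γ, μ, κ, ρ.
No other element is forced above ξ by the given relations, so the count is 6.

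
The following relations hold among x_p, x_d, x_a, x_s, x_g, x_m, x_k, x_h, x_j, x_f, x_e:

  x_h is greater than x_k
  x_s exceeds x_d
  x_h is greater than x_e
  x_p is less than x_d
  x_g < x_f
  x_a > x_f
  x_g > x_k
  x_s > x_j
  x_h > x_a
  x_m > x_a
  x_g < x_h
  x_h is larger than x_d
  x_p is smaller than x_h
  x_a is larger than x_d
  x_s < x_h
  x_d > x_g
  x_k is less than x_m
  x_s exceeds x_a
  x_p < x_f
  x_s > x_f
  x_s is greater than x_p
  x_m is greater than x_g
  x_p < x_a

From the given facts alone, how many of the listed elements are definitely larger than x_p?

From x_p the given relations immediately reach x_f, x_d, x_a, x_s, x_h.
From those, x_m — 6 in total.
Nothing else is reachable above x_p; 6 in all.

6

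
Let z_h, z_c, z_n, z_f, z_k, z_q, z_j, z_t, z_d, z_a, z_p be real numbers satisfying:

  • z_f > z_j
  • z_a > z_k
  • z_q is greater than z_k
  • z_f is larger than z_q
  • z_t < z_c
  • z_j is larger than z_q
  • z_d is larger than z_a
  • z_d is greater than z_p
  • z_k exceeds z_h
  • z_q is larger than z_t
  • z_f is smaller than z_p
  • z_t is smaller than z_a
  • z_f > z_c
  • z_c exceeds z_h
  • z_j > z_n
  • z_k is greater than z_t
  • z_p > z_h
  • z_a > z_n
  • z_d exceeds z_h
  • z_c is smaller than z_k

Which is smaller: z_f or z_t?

z_t < z_c and z_c < z_k give z_t < z_k.
Then z_k < z_q extends the chain to z_q.
Then z_q < z_j extends the chain to z_j.
With z_j < z_f: z_t < z_c < z_k < z_q < z_j < z_f.
So z_t < z_f; z_t is the smaller of the two.

z_t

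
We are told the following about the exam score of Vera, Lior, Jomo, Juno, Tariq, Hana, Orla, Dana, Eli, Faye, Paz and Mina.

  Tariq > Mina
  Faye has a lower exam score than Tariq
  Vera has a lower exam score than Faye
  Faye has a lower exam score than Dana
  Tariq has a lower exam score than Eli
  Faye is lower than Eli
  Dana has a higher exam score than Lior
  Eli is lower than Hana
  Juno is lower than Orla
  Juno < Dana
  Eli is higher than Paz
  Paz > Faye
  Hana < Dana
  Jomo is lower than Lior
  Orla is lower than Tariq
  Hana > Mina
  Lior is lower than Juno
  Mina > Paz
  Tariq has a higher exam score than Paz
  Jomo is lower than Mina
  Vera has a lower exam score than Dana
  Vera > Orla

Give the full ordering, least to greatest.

Nothing is placed below Jomo, so it is least; from there Jomo < Lior; Lior < Juno; Juno < Orla; Orla < Vera; Vera < Faye; Faye < Paz; Paz < Mina; Mina < Tariq; Tariq < Eli; Eli < Hana; Hana < Dana, each given directly.

Jomo < Lior < Juno < Orla < Vera < Faye < Paz < Mina < Tariq < Eli < Hana < Dana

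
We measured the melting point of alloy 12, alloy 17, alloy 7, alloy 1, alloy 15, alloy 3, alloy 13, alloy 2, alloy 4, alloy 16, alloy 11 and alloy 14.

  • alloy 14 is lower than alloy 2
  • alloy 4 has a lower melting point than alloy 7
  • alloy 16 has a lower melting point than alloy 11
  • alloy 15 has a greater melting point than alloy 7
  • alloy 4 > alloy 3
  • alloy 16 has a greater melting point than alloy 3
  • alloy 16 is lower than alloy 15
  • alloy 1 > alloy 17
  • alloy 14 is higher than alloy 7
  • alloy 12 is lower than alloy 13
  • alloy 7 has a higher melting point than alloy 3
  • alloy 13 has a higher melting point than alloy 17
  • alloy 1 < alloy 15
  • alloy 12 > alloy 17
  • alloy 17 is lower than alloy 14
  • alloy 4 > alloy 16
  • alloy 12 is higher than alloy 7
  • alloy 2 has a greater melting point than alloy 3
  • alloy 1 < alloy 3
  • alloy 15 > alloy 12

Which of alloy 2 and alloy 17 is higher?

alloy 2

Following the relations from alloy 17: alloy 17 < alloy 1 < alloy 3 < alloy 16 < alloy 4 < alloy 7 < alloy 14 < alloy 2.
So alloy 17 < alloy 2; alloy 2 is the higher of the two.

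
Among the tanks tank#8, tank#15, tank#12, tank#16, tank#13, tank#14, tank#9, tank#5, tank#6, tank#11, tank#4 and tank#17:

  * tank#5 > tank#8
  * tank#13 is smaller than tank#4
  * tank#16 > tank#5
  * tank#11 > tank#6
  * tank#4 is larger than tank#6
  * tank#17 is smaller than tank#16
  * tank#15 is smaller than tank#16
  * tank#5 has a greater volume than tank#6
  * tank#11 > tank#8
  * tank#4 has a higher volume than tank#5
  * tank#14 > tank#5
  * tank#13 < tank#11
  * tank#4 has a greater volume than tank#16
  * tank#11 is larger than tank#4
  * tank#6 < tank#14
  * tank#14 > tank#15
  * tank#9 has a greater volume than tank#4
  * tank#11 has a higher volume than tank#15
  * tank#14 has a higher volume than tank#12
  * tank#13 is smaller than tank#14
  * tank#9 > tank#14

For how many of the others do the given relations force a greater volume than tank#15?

5

The elements the relations force above tank#15 are tank#16, tank#4, tank#11, tank#14, tank#9 — no chain reaches any other.
That is 5.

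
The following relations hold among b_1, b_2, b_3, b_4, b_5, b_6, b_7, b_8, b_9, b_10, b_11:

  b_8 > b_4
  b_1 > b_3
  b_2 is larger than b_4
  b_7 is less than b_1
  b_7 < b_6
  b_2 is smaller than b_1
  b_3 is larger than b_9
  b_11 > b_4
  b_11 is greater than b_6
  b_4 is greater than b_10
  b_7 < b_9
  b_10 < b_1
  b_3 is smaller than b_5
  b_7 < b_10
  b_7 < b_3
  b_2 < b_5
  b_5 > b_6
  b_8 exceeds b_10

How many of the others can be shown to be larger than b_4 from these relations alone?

The elements the relations force above b_4 are b_2, b_8, b_11, b_5, b_1 — no chain reaches any other.
That is 5.

5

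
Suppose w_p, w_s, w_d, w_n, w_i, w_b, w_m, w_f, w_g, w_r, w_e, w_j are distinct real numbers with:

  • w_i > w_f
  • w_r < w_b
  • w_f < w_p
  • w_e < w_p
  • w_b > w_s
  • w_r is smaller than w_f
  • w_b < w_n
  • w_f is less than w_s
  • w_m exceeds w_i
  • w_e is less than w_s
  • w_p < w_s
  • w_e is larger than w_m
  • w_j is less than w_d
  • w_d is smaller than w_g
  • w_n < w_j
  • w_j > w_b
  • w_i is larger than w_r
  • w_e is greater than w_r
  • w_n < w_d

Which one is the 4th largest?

w_n

Piecing the relations together gives one ordering: w_r < w_f < w_i < w_m < w_e < w_p < w_s < w_b < w_n < w_j < w_d < w_g.
Counting 4 from the largest end gives w_n.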